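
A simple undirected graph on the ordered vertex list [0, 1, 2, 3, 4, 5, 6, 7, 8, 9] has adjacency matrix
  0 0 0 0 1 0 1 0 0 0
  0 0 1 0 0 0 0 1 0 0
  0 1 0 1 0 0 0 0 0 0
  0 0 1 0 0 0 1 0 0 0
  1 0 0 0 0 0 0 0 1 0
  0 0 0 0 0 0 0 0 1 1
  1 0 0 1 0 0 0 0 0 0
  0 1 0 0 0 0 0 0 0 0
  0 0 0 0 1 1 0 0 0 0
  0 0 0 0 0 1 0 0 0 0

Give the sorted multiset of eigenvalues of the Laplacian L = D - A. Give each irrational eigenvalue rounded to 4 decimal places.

[0, 0.0979, 0.3820, 0.8244, 1.3820, 2, 2.6180, 3.1756, 3.6180, 3.9021]

Each diagonal entry of L is the vertex degree and each off-diagonal entry is -1 where an edge is present, 0 otherwise; in the order [0, 1, 2, 3, 4, 5, 6, 7, 8, 9] the diagonal is [2, 2, 2, 2, 2, 2, 2, 1, 2, 1]. L is symmetric positive semidefinite, so every eigenvalue is real and nonnegative. The largest eigenvalue, 3.9021, is at most the vertex count 10.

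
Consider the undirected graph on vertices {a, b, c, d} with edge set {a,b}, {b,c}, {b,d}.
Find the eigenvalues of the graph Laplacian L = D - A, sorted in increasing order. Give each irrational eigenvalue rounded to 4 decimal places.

Each diagonal entry of L is the vertex degree and each off-diagonal entry is -1 where an edge is present, 0 otherwise; in the order [a, b, c, d] the diagonal is [1, 3, 1, 1]. Diagonalising L (or applying a numerical eigensolver to the 4x4 matrix) gives the spectrum above. The single zero eigenvalue shows the graph is connected.

[0, 1, 1, 4]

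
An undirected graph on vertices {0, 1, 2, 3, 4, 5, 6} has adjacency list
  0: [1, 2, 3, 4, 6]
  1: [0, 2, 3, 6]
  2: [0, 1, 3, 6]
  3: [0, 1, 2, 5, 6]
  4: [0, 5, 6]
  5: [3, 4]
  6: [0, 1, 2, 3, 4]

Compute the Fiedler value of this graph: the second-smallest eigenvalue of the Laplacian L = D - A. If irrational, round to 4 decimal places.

1.6864

Each diagonal entry of L is the vertex degree and each off-diagonal entry is -1 where an edge is present, 0 otherwise; in the order [0, 1, 2, 3, 4, 5, 6] the diagonal is [5, 4, 4, 5, 3, 2, 5]. The sorted Laplacian eigenvalues are [0, 1.6864, 3.1640, 5, 5.6636, 6, 6.4860]; the algebraic connectivity is the second entry, 1.6864. By the matrix-tree theorem the graph has (1/7) * product of the nonzero eigenvalues = 840 spanning trees.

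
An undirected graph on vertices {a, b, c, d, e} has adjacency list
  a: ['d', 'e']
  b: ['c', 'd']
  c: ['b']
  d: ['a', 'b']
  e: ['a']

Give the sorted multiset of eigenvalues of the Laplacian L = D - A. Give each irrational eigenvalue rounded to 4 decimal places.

[0, 0.3820, 1.3820, 2.6180, 3.6180]

Reading degrees in the order [a, b, c, d, e] gives [2, 2, 1, 2, 1]; set D = diag(2, 2, 1, 2, 1) and form L = D - A. Since every row of L sums to 0, the all-ones vector is in the kernel and 0 is an eigenvalue. By the matrix-tree theorem the graph has (1/5) * product of the nonzero eigenvalues = 1 spanning tree.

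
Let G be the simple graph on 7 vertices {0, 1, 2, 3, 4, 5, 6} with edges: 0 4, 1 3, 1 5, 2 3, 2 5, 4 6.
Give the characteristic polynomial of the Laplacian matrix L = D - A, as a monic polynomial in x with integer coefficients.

With the vertex order [0, 1, 2, 3, 4, 5, 6], the degrees are [1, 2, 2, 2, 2, 2, 1], giving D = diag(1, 2, 2, 2, 2, 2, 1) and L = D - A. L has integer entries, so p(x) = det(xI - L) has integer coefficients. Expanding the determinant yields x^7 - 12x^6 + 55x^5 - 120x^4 + 124x^3 - 48x^2. The coefficient of x^6 equals -trace(L) = -12, matching the sum of degrees. The eigenvalues sum to 12, which equals trace(L) = 2|E|.

x^7 - 12x^6 + 55x^5 - 120x^4 + 124x^3 - 48x^2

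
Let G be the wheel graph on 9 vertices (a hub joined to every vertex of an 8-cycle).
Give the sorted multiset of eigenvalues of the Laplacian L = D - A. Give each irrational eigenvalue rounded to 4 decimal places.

[0, 1.5858, 1.5858, 3, 3, 4.4142, 4.4142, 5, 9]

The graph has 9 vertices and degree multiset [8, 3, 3, 3, 3, 3, 3, 3, 3]; D is the diagonal matrix of degrees and L = D - A. Since every row of L sums to 0, the all-ones vector is in the kernel and 0 is an eigenvalue. The single zero eigenvalue shows the graph is connected. There is one zero in the spectrum, matching the 1 component.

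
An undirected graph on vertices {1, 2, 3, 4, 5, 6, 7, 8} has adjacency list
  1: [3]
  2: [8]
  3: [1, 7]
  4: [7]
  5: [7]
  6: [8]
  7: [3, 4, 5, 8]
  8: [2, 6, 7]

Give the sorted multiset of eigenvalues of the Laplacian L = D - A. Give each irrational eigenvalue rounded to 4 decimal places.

[0, 0.3187, 0.5858, 1, 1, 2.3579, 3.4142, 5.3234]

Each diagonal entry of L is the vertex degree and each off-diagonal entry is -1 where an edge is present, 0 otherwise; in the order [1, 2, 3, 4, 5, 6, 7, 8] the diagonal is [1, 1, 2, 1, 1, 1, 4, 3]. The multiplicity of 0 as a Laplacian eigenvalue equals the number of connected components. The eigenvalues sum to 14, which equals trace(L) = 2|E|. By the matrix-tree theorem the graph has (1/8) * product of the nonzero eigenvalues = 1 spanning tree.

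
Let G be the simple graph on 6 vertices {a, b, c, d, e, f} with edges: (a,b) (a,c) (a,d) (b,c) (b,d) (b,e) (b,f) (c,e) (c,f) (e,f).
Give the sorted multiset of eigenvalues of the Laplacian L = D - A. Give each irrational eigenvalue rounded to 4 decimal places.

[0, 1.5188, 3.3111, 4, 5.1701, 6]

With the vertex order [a, b, c, d, e, f], the degrees are [3, 5, 4, 2, 3, 3], giving D = diag(3, 5, 4, 2, 3, 3) and L = D - A. Since every row of L sums to 0, the all-ones vector is in the kernel and 0 is an eigenvalue. The single zero eigenvalue shows the graph is connected. There is one zero in the spectrum, matching the 1 component. The largest eigenvalue, 6, is at most the vertex count 6.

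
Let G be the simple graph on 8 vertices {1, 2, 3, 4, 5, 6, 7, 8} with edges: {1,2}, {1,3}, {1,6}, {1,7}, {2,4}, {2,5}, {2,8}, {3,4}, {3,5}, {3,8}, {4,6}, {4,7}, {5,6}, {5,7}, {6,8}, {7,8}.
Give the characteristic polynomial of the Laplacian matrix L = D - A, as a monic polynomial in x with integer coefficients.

x^8 - 32x^7 + 432x^6 - 3200x^5 + 14080x^4 - 36864x^3 + 53248x^2 - 32768x

With the vertex order [1, 2, 3, 4, 5, 6, 7, 8], the degrees are [4, 4, 4, 4, 4, 4, 4, 4], giving D = diag(4, 4, 4, 4, 4, 4, 4, 4) and L = D - A. L has integer entries, so p(x) = det(xI - L) has integer coefficients. Expanding the determinant yields x^8 - 32x^7 + 432x^6 - 3200x^5 + 14080x^4 - 36864x^3 + 53248x^2 - 32768x. The coefficient of x^7 equals -trace(L) = -32, matching the sum of degrees. There is one zero in the spectrum, matching the 1 component.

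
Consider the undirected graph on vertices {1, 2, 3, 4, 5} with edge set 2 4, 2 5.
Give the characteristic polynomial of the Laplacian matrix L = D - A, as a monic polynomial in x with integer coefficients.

Reading degrees in the order [1, 2, 3, 4, 5] gives [0, 2, 0, 1, 1]; set D = diag(0, 2, 0, 1, 1) and form L = D - A. L has integer entries, so p(x) = det(xI - L) has integer coefficients. Expanding the determinant yields x^5 - 4x^4 + 3x^3. The constant term is 0 because L is singular (the all-ones vector lies in its kernel). There are 3 zeros in the spectrum, matching the 3 components. The eigenvalues sum to 4, which equals trace(L) = 2|E|.

x^5 - 4x^4 + 3x^3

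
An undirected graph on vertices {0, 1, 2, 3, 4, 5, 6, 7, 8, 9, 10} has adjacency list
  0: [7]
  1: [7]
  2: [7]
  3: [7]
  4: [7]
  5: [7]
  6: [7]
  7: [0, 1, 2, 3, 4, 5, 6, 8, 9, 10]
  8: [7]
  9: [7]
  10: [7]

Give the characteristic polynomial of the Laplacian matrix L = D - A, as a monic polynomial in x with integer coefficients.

x^11 - 20x^10 + 135x^9 - 480x^8 + 1050x^7 - 1512x^6 + 1470x^5 - 960x^4 + 405x^3 - 100x^2 + 11x

Each diagonal entry of L is the vertex degree and each off-diagonal entry is -1 where an edge is present, 0 otherwise; in the order [0, 1, 2, 3, 4, 5, 6, 7, 8, 9, 10] the diagonal is [1, 1, 1, 1, 1, 1, 1, 10, 1, 1, 1]. L has integer entries, so p(x) = det(xI - L) has integer coefficients. Expanding the determinant yields x^11 - 20x^10 + 135x^9 - 480x^8 + 1050x^7 - 1512x^6 + 1470x^5 - 960x^4 + 405x^3 - 100x^2 + 11x. The coefficient of x^10 equals -trace(L) = -20, matching the sum of degrees. The eigenvalues sum to 20, which equals trace(L) = 2|E|.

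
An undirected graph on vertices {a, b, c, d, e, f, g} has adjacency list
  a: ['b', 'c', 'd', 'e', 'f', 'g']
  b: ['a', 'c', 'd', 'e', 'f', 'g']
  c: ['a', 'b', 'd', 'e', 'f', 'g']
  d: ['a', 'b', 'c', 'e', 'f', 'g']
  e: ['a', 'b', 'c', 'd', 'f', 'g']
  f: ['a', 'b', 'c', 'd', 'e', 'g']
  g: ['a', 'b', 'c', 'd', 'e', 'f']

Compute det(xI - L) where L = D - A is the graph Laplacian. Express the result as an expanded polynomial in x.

Reading degrees in the order [a, b, c, d, e, f, g] gives [6, 6, 6, 6, 6, 6, 6]; set D = diag(6, 6, 6, 6, 6, 6, 6) and form L = D - A. The eigenvalues of L are [0, 7, 7, 7, 7, 7, 7]; the characteristic polynomial is the product of (x - lambda_i), which multiplies out to x^7 - 42x^6 + 735x^5 - 6860x^4 + 36015x^3 - 100842x^2 + 117649x. Since p(0) = det(-L) = 0, x divides p(x). By the matrix-tree theorem the graph has (1/7) * product of the nonzero eigenvalues = 16807 spanning trees. The eigenvalues sum to 42, which equals trace(L) = 2|E|.

x^7 - 42x^6 + 735x^5 - 6860x^4 + 36015x^3 - 100842x^2 + 117649x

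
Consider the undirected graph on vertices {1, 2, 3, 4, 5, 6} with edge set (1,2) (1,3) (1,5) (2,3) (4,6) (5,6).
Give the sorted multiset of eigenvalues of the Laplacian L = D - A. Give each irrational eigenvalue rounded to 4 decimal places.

[0, 0.3249, 1.4608, 3, 3, 4.2143]

With the vertex order [1, 2, 3, 4, 5, 6], the degrees are [3, 2, 2, 1, 2, 2], giving D = diag(3, 2, 2, 1, 2, 2) and L = D - A. Since every row of L sums to 0, the all-ones vector is in the kernel and 0 is an eigenvalue. There is one zero in the spectrum, matching the 1 component.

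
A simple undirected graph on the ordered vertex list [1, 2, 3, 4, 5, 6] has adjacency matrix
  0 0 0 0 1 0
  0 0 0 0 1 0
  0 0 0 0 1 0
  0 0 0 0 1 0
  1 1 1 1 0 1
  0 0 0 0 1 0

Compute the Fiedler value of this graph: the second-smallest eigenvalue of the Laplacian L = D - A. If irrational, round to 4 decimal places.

With the vertex order [1, 2, 3, 4, 5, 6], the degrees are [1, 1, 1, 1, 5, 1], giving D = diag(1, 1, 1, 1, 5, 1) and L = D - A. Computing the eigenvalues of L and sorting gives [0, 1, 1, 1, 1, 6]. The Fiedler value lambda_2 = 1 is strictly positive, so the graph is connected. By the matrix-tree theorem the graph has (1/6) * product of the nonzero eigenvalues = 1 spanning tree.

1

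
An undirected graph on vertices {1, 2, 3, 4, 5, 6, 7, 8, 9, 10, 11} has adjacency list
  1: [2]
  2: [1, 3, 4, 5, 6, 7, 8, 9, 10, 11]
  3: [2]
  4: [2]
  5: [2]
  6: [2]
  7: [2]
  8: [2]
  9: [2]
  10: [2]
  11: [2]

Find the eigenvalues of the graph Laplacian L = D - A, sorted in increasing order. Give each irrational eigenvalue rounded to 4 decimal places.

[0, 1, 1, 1, 1, 1, 1, 1, 1, 1, 11]

Each diagonal entry of L is the vertex degree and each off-diagonal entry is -1 where an edge is present, 0 otherwise; in the order [1, 2, 3, 4, 5, 6, 7, 8, 9, 10, 11] the diagonal is [1, 10, 1, 1, 1, 1, 1, 1, 1, 1, 1]. Diagonalising L (or applying a numerical eigensolver to the 11x11 matrix) gives the spectrum above. The largest eigenvalue, 11, is at most the vertex count 11. By the matrix-tree theorem the graph has (1/11) * product of the nonzero eigenvalues = 1 spanning tree.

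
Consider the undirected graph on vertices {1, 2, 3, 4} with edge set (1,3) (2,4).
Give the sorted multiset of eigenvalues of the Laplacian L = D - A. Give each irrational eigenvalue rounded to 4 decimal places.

[0, 0, 2, 2]

Reading degrees in the order [1, 2, 3, 4] gives [1, 1, 1, 1]; set D = diag(1, 1, 1, 1) and form L = D - A. Since every row of L sums to 0, the all-ones vector is in the kernel and 0 is an eigenvalue. The 2 zero eigenvalues correspond to the 2 connected components. The eigenvalues sum to 4, which equals trace(L) = 2|E|.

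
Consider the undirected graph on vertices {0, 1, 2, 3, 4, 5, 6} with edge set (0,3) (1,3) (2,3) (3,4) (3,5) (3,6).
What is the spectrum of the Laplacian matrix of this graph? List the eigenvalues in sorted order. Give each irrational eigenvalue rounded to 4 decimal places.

[0, 1, 1, 1, 1, 1, 7]

With the vertex order [0, 1, 2, 3, 4, 5, 6], the degrees are [1, 1, 1, 6, 1, 1, 1], giving D = diag(1, 1, 1, 6, 1, 1, 1) and L = D - A. Diagonalising L (or applying a numerical eigensolver to the 7x7 matrix) gives the spectrum above.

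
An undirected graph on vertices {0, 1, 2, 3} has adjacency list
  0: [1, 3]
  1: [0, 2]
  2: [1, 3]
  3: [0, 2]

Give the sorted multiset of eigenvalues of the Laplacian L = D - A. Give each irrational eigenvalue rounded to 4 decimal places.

With the vertex order [0, 1, 2, 3], the degrees are [2, 2, 2, 2], giving D = diag(2, 2, 2, 2) and L = D - A. Since every row of L sums to 0, the all-ones vector is in the kernel and 0 is an eigenvalue. The single zero eigenvalue shows the graph is connected. The eigenvalues sum to 8, which equals trace(L) = 2|E|. The largest eigenvalue, 4, is at most the vertex count 4.

[0, 2, 2, 4]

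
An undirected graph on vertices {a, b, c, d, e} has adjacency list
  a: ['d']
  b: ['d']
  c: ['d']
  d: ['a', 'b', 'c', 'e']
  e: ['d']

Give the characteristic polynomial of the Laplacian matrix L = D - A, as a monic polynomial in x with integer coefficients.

With the vertex order [a, b, c, d, e], the degrees are [1, 1, 1, 4, 1], giving D = diag(1, 1, 1, 4, 1) and L = D - A. The eigenvalues of L are [0, 1, 1, 1, 5]; the characteristic polynomial is the product of (x - lambda_i), which multiplies out to x^5 - 8x^4 + 18x^3 - 16x^2 + 5x. The coefficient of x^4 equals -trace(L) = -8, matching the sum of degrees. By the matrix-tree theorem the graph has (1/5) * product of the nonzero eigenvalues = 1 spanning tree.

x^5 - 8x^4 + 18x^3 - 16x^2 + 5x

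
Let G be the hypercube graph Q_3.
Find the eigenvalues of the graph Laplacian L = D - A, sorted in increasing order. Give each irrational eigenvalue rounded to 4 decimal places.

[0, 2, 2, 2, 4, 4, 4, 6]

The graph has 8 vertices and degree multiset [3, 3, 3, 3, 3, 3, 3, 3]; D is the diagonal matrix of degrees and L = D - A. Since every row of L sums to 0, the all-ones vector is in the kernel and 0 is an eigenvalue. By the matrix-tree theorem the graph has (1/8) * product of the nonzero eigenvalues = 384 spanning trees. The eigenvalues sum to 24, which equals trace(L) = 2|E|.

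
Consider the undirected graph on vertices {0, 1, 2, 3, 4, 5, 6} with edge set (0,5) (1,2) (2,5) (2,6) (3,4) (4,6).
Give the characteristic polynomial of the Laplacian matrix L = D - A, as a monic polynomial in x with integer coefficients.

With the vertex order [0, 1, 2, 3, 4, 5, 6], the degrees are [1, 1, 3, 1, 2, 2, 2], giving D = diag(1, 1, 3, 1, 2, 2, 2) and L = D - A. L has integer entries, so p(x) = det(xI - L) has integer coefficients. Expanding the determinant yields x^7 - 12x^6 + 54x^5 - 114x^4 + 115x^3 - 50x^2 + 7x. Since p(0) = det(-L) = 0, x divides p(x). There is one zero in the spectrum, matching the 1 component.

x^7 - 12x^6 + 54x^5 - 114x^4 + 115x^3 - 50x^2 + 7x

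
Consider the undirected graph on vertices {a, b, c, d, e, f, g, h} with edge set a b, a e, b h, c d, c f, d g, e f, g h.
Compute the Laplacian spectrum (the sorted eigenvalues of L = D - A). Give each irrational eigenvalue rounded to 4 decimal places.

Reading degrees in the order [a, b, c, d, e, f, g, h] gives [2, 2, 2, 2, 2, 2, 2, 2]; set D = diag(2, 2, 2, 2, 2, 2, 2, 2) and form L = D - A. L is symmetric positive semidefinite, so every eigenvalue is real and nonnegative. The single zero eigenvalue shows the graph is connected. The eigenvalues sum to 16, which equals trace(L) = 2|E|.

[0, 0.5858, 0.5858, 2, 2, 3.4142, 3.4142, 4]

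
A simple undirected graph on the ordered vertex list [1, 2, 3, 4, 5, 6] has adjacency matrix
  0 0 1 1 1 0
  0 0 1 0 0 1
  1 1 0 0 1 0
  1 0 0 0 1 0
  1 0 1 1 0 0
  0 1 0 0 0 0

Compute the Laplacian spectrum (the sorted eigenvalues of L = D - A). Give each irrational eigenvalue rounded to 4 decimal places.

Reading degrees in the order [1, 2, 3, 4, 5, 6] gives [3, 2, 3, 2, 3, 1]; set D = diag(3, 2, 3, 2, 3, 1) and form L = D - A. The multiplicity of 0 as a Laplacian eigenvalue equals the number of connected components. There is one zero in the spectrum, matching the 1 component. By the matrix-tree theorem the graph has (1/6) * product of the nonzero eigenvalues = 8 spanning trees.

[0, 0.4384, 2, 3, 4, 4.5616]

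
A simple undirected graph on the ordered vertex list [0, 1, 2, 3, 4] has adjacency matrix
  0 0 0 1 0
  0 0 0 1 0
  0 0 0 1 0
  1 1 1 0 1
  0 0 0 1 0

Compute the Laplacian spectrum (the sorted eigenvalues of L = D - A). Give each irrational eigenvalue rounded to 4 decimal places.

Reading degrees in the order [0, 1, 2, 3, 4] gives [1, 1, 1, 4, 1]; set D = diag(1, 1, 1, 4, 1) and form L = D - A. Diagonalising L (or applying a numerical eigensolver to the 5x5 matrix) gives the spectrum above. The single zero eigenvalue shows the graph is connected.

[0, 1, 1, 1, 5]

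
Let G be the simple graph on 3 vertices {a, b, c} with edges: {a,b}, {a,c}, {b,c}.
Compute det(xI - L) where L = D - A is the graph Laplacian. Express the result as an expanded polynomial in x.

x^3 - 6x^2 + 9x

Reading degrees in the order [a, b, c] gives [2, 2, 2]; set D = diag(2, 2, 2) and form L = D - A. The eigenvalues of L are [0, 3, 3]; the characteristic polynomial is the product of (x - lambda_i), which multiplies out to x^3 - 6x^2 + 9x. Since p(0) = det(-L) = 0, x divides p(x). The largest eigenvalue, 3, is at most the vertex count 3. By the matrix-tree theorem the graph has (1/3) * product of the nonzero eigenvalues = 3 spanning trees.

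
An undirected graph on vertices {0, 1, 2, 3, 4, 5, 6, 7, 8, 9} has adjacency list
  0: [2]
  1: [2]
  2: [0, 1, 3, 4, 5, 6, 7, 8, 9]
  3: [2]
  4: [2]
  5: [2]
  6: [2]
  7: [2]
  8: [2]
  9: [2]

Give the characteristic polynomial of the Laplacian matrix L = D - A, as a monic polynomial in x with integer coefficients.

Reading degrees in the order [0, 1, 2, 3, 4, 5, 6, 7, 8, 9] gives [1, 1, 9, 1, 1, 1, 1, 1, 1, 1]; set D = diag(1, 1, 9, 1, 1, 1, 1, 1, 1, 1) and form L = D - A. L has integer entries, so p(x) = det(xI - L) has integer coefficients. Expanding the determinant yields x^10 - 18x^9 + 108x^8 - 336x^7 + 630x^6 - 756x^5 + 588x^4 - 288x^3 + 81x^2 - 10x. The coefficient of x^9 equals -trace(L) = -18, matching the sum of degrees. The eigenvalues sum to 18, which equals trace(L) = 2|E|.

x^10 - 18x^9 + 108x^8 - 336x^7 + 630x^6 - 756x^5 + 588x^4 - 288x^3 + 81x^2 - 10x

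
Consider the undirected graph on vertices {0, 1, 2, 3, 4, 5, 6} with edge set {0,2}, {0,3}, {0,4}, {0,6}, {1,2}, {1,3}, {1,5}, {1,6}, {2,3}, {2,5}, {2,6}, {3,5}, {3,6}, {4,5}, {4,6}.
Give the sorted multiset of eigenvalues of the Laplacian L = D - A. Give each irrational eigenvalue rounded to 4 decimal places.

[0, 2.7717, 3.6396, 4.8141, 6, 6, 6.7746]

With the vertex order [0, 1, 2, 3, 4, 5, 6], the degrees are [4, 4, 5, 5, 3, 4, 5], giving D = diag(4, 4, 5, 5, 3, 4, 5) and L = D - A. Diagonalising L (or applying a numerical eigensolver to the 7x7 matrix) gives the spectrum above. There is one zero in the spectrum, matching the 1 component.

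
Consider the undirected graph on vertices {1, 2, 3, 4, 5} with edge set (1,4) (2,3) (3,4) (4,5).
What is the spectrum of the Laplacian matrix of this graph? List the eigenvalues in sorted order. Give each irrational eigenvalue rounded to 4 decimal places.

Reading degrees in the order [1, 2, 3, 4, 5] gives [1, 1, 2, 3, 1]; set D = diag(1, 1, 2, 3, 1) and form L = D - A. Since every row of L sums to 0, the all-ones vector is in the kernel and 0 is an eigenvalue.

[0, 0.5188, 1, 2.3111, 4.1701]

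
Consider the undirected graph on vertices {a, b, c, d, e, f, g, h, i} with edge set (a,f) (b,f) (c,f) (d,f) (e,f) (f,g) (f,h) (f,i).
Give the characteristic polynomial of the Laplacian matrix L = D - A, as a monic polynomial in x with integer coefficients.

x^9 - 16x^8 + 84x^7 - 224x^6 + 350x^5 - 336x^4 + 196x^3 - 64x^2 + 9x

With the vertex order [a, b, c, d, e, f, g, h, i], the degrees are [1, 1, 1, 1, 1, 8, 1, 1, 1], giving D = diag(1, 1, 1, 1, 1, 8, 1, 1, 1) and L = D - A. Computing det(xI - L) by cofactor expansion (or equivalently via sum-over-permutations) gives x^9 - 16x^8 + 84x^7 - 224x^6 + 350x^5 - 336x^4 + 196x^3 - 64x^2 + 9x. The constant term is 0 because L is singular (the all-ones vector lies in its kernel).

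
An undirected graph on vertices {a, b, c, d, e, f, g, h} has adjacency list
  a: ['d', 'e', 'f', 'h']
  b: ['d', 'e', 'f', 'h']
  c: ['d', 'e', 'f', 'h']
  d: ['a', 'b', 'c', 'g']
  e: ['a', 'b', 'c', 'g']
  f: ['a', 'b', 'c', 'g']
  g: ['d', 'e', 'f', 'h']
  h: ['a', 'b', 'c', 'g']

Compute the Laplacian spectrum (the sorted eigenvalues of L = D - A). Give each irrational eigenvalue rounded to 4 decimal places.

[0, 4, 4, 4, 4, 4, 4, 8]

Reading degrees in the order [a, b, c, d, e, f, g, h] gives [4, 4, 4, 4, 4, 4, 4, 4]; set D = diag(4, 4, 4, 4, 4, 4, 4, 4) and form L = D - A. Diagonalising L (or applying a numerical eigensolver to the 8x8 matrix) gives the spectrum above. There is one zero in the spectrum, matching the 1 component. The largest eigenvalue, 8, is at most the vertex count 8.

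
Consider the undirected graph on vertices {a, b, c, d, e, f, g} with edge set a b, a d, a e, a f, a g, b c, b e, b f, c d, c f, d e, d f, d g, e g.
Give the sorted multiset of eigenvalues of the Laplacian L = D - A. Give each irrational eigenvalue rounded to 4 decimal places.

[0, 2.1392, 3.7459, 4.3820, 5, 6.1149, 6.6180]

Reading degrees in the order [a, b, c, d, e, f, g] gives [5, 4, 3, 5, 4, 4, 3]; set D = diag(5, 4, 3, 5, 4, 4, 3) and form L = D - A. Since every row of L sums to 0, the all-ones vector is in the kernel and 0 is an eigenvalue. The eigenvalues sum to 28, which equals trace(L) = 2|E|.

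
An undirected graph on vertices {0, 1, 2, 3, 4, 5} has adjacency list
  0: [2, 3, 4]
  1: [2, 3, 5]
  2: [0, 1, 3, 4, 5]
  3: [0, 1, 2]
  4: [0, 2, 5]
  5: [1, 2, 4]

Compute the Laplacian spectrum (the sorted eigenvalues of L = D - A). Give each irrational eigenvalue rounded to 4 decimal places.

Reading degrees in the order [0, 1, 2, 3, 4, 5] gives [3, 3, 5, 3, 3, 3]; set D = diag(3, 3, 5, 3, 3, 3) and form L = D - A. The multiplicity of 0 as a Laplacian eigenvalue equals the number of connected components. There is one zero in the spectrum, matching the 1 component.

[0, 2.3820, 2.3820, 4.6180, 4.6180, 6]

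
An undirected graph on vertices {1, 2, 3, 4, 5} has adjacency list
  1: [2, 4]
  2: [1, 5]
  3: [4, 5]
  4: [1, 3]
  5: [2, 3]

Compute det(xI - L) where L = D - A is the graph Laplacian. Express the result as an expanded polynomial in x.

x^5 - 10x^4 + 35x^3 - 50x^2 + 25x

Each diagonal entry of L is the vertex degree and each off-diagonal entry is -1 where an edge is present, 0 otherwise; in the order [1, 2, 3, 4, 5] the diagonal is [2, 2, 2, 2, 2]. L has integer entries, so p(x) = det(xI - L) has integer coefficients. Expanding the determinant yields x^5 - 10x^4 + 35x^3 - 50x^2 + 25x. The constant term is 0 because L is singular (the all-ones vector lies in its kernel).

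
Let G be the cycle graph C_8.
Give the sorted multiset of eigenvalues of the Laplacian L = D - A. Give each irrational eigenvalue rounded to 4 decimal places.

The graph has 8 vertices and degree multiset [2, 2, 2, 2, 2, 2, 2, 2]; D is the diagonal matrix of degrees and L = D - A. Since every row of L sums to 0, the all-ones vector is in the kernel and 0 is an eigenvalue. The single zero eigenvalue shows the graph is connected. The largest eigenvalue, 4, is at most the vertex count 8.

[0, 0.5858, 0.5858, 2, 2, 3.4142, 3.4142, 4]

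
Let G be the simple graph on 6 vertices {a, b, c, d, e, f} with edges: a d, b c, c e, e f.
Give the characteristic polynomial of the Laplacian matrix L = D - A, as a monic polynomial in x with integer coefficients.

Each diagonal entry of L is the vertex degree and each off-diagonal entry is -1 where an edge is present, 0 otherwise; in the order [a, b, c, d, e, f] the diagonal is [1, 1, 2, 1, 2, 1]. Computing det(xI - L) by cofactor expansion (or equivalently via sum-over-permutations) gives x^6 - 8x^5 + 22x^4 - 24x^3 + 8x^2. The constant term is 0 because L is singular (the all-ones vector lies in its kernel).

x^6 - 8x^5 + 22x^4 - 24x^3 + 8x^2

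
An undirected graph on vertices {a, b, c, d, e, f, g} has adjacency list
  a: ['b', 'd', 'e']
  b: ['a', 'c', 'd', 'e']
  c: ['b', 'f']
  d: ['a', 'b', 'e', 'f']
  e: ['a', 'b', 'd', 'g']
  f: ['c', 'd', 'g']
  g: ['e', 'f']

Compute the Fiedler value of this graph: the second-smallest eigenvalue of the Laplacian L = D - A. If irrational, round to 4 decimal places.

1.5858

Each diagonal entry of L is the vertex degree and each off-diagonal entry is -1 where an edge is present, 0 otherwise; in the order [a, b, c, d, e, f, g] the diagonal is [3, 4, 2, 4, 4, 3, 2]. Computing the eigenvalues of L and sorting gives [0, 1.5858, 1.6972, 3.3820, 4.4142, 5.3028, 5.6180]. The Fiedler value lambda_2 = 1.5858 is strictly positive, so the graph is connected. The eigenvalues sum to 22, which equals trace(L) = 2|E|. There is one zero in the spectrum, matching the 1 component.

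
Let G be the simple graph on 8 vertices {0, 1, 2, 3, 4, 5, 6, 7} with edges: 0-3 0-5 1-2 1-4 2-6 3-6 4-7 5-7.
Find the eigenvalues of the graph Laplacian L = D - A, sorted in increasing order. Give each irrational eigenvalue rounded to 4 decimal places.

Each diagonal entry of L is the vertex degree and each off-diagonal entry is -1 where an edge is present, 0 otherwise; in the order [0, 1, 2, 3, 4, 5, 6, 7] the diagonal is [2, 2, 2, 2, 2, 2, 2, 2]. Since every row of L sums to 0, the all-ones vector is in the kernel and 0 is an eigenvalue. The single zero eigenvalue shows the graph is connected.

[0, 0.5858, 0.5858, 2, 2, 3.4142, 3.4142, 4]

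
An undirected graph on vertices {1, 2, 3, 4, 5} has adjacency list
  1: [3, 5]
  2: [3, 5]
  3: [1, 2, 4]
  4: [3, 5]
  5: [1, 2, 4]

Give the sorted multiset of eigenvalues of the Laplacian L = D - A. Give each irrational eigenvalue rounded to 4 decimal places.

Reading degrees in the order [1, 2, 3, 4, 5] gives [2, 2, 3, 2, 3]; set D = diag(2, 2, 3, 2, 3) and form L = D - A. L is symmetric positive semidefinite, so every eigenvalue is real and nonnegative. The single zero eigenvalue shows the graph is connected. The eigenvalues sum to 12, which equals trace(L) = 2|E|.

[0, 2, 2, 3, 5]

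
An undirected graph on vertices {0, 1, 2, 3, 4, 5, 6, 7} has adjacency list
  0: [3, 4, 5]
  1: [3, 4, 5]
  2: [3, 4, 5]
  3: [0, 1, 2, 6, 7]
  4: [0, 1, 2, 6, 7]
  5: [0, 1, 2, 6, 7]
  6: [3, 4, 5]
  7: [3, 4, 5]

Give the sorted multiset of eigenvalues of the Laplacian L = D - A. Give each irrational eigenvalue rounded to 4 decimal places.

Reading degrees in the order [0, 1, 2, 3, 4, 5, 6, 7] gives [3, 3, 3, 5, 5, 5, 3, 3]; set D = diag(3, 3, 3, 5, 5, 5, 3, 3) and form L = D - A. L is symmetric positive semidefinite, so every eigenvalue is real and nonnegative. The eigenvalues sum to 30, which equals trace(L) = 2|E|.

[0, 3, 3, 3, 3, 5, 5, 8]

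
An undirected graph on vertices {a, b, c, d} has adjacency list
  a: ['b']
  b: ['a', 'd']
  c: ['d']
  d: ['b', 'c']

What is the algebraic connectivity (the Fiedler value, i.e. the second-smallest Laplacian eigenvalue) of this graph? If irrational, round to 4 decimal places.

With the vertex order [a, b, c, d], the degrees are [1, 2, 1, 2], giving D = diag(1, 2, 1, 2) and L = D - A. The sorted Laplacian eigenvalues are [0, 0.5858, 2, 3.4142]; the algebraic connectivity is the second entry, 0.5858. There is one zero in the spectrum, matching the 1 component.

0.5858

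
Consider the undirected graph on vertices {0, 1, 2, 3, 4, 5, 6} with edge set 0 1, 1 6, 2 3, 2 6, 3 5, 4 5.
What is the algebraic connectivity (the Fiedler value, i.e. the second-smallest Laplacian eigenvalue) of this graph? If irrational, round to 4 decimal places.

0.1981

Reading degrees in the order [0, 1, 2, 3, 4, 5, 6] gives [1, 2, 2, 2, 1, 2, 2]; set D = diag(1, 2, 2, 2, 1, 2, 2) and form L = D - A. The smallest Laplacian eigenvalue is always 0. The next one, lambda_2 = 0.1981, measures how hard the graph is to disconnect: larger values mean better connectivity. There is one zero in the spectrum, matching the 1 component.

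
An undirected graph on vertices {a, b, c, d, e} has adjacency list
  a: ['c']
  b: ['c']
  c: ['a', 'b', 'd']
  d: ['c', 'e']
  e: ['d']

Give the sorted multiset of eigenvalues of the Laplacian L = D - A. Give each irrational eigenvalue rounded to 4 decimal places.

[0, 0.5188, 1, 2.3111, 4.1701]

With the vertex order [a, b, c, d, e], the degrees are [1, 1, 3, 2, 1], giving D = diag(1, 1, 3, 2, 1) and L = D - A. The multiplicity of 0 as a Laplacian eigenvalue equals the number of connected components. The single zero eigenvalue shows the graph is connected. By the matrix-tree theorem the graph has (1/5) * product of the nonzero eigenvalues = 1 spanning tree.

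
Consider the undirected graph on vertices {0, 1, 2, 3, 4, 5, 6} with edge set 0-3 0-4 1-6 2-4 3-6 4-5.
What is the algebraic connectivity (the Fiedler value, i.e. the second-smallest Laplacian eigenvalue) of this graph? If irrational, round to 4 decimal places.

With the vertex order [0, 1, 2, 3, 4, 5, 6], the degrees are [2, 1, 1, 2, 3, 1, 2], giving D = diag(2, 1, 1, 2, 3, 1, 2) and L = D - A. The smallest Laplacian eigenvalue is always 0. The next one, lambda_2 = 0.2254, measures how hard the graph is to disconnect: larger values mean better connectivity. The eigenvalues sum to 12, which equals trace(L) = 2|E|.

0.2254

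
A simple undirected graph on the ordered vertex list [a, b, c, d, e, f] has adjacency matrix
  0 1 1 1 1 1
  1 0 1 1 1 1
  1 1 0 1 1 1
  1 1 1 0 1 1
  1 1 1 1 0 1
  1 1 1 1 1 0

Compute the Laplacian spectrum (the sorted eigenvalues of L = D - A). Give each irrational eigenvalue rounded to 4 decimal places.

Each diagonal entry of L is the vertex degree and each off-diagonal entry is -1 where an edge is present, 0 otherwise; in the order [a, b, c, d, e, f] the diagonal is [5, 5, 5, 5, 5, 5]. The multiplicity of 0 as a Laplacian eigenvalue equals the number of connected components. The single zero eigenvalue shows the graph is connected. There is one zero in the spectrum, matching the 1 component. By the matrix-tree theorem the graph has (1/6) * product of the nonzero eigenvalues = 1296 spanning trees.

[0, 6, 6, 6, 6, 6]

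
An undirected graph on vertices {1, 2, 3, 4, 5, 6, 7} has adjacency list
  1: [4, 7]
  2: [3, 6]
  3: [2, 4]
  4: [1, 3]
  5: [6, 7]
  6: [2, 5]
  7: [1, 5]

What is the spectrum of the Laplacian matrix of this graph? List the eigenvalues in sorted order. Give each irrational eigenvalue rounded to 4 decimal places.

Reading degrees in the order [1, 2, 3, 4, 5, 6, 7] gives [2, 2, 2, 2, 2, 2, 2]; set D = diag(2, 2, 2, 2, 2, 2, 2) and form L = D - A. L is symmetric positive semidefinite, so every eigenvalue is real and nonnegative. The single zero eigenvalue shows the graph is connected.

[0, 0.7530, 0.7530, 2.4450, 2.4450, 3.8019, 3.8019]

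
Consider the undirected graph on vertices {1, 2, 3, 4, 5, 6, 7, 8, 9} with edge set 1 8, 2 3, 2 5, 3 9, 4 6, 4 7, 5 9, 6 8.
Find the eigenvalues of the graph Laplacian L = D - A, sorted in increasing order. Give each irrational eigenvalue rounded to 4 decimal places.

[0, 0, 0.3820, 1.3820, 2, 2, 2.6180, 3.6180, 4]

Each diagonal entry of L is the vertex degree and each off-diagonal entry is -1 where an edge is present, 0 otherwise; in the order [1, 2, 3, 4, 5, 6, 7, 8, 9] the diagonal is [1, 2, 2, 2, 2, 2, 1, 2, 2]. Diagonalising L (or applying a numerical eigensolver to the 9x9 matrix) gives the spectrum above. The 2 zero eigenvalues correspond to the 2 connected components. The largest eigenvalue, 4, is at most the vertex count 9.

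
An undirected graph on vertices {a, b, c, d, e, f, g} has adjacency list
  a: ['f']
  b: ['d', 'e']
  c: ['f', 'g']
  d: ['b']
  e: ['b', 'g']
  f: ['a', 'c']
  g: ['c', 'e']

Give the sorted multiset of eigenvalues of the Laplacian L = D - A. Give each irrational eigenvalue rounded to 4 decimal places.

Reading degrees in the order [a, b, c, d, e, f, g] gives [1, 2, 2, 1, 2, 2, 2]; set D = diag(1, 2, 2, 1, 2, 2, 2) and form L = D - A. Since every row of L sums to 0, the all-ones vector is in the kernel and 0 is an eigenvalue. The single zero eigenvalue shows the graph is connected. The eigenvalues sum to 12, which equals trace(L) = 2|E|. By the matrix-tree theorem the graph has (1/7) * product of the nonzero eigenvalues = 1 spanning tree.

[0, 0.1981, 0.7530, 1.5550, 2.4450, 3.2470, 3.8019]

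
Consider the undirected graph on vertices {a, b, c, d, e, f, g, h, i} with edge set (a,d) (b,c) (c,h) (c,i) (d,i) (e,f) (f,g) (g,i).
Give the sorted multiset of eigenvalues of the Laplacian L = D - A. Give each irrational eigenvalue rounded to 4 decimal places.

[0, 0.2217, 0.3327, 1, 1.1923, 2.1071, 3, 3.4413, 4.7049]

With the vertex order [a, b, c, d, e, f, g, h, i], the degrees are [1, 1, 3, 2, 1, 2, 2, 1, 3], giving D = diag(1, 1, 3, 2, 1, 2, 2, 1, 3) and L = D - A. The multiplicity of 0 as a Laplacian eigenvalue equals the number of connected components. The single zero eigenvalue shows the graph is connected. There is one zero in the spectrum, matching the 1 component. By the matrix-tree theorem the graph has (1/9) * product of the nonzero eigenvalues = 1 spanning tree.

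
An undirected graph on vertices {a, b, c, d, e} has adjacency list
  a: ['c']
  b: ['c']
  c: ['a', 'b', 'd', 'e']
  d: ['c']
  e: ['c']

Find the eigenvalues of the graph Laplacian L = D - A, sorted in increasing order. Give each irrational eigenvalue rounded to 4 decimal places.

[0, 1, 1, 1, 5]

Reading degrees in the order [a, b, c, d, e] gives [1, 1, 4, 1, 1]; set D = diag(1, 1, 4, 1, 1) and form L = D - A. L is symmetric positive semidefinite, so every eigenvalue is real and nonnegative. There is one zero in the spectrum, matching the 1 component. By the matrix-tree theorem the graph has (1/5) * product of the nonzero eigenvalues = 1 spanning tree.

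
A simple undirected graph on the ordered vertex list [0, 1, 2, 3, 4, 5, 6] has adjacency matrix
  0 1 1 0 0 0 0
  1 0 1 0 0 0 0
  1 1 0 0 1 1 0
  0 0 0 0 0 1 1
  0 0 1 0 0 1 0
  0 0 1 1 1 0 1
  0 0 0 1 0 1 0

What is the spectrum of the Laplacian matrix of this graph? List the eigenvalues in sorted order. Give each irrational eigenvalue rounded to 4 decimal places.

With the vertex order [0, 1, 2, 3, 4, 5, 6], the degrees are [2, 2, 4, 2, 2, 4, 2], giving D = diag(2, 2, 4, 2, 2, 4, 2) and L = D - A. Since every row of L sums to 0, the all-ones vector is in the kernel and 0 is an eigenvalue. The single zero eigenvalue shows the graph is connected. There is one zero in the spectrum, matching the 1 component.

[0, 0.5505, 1.5858, 3, 3, 4.4142, 5.4495]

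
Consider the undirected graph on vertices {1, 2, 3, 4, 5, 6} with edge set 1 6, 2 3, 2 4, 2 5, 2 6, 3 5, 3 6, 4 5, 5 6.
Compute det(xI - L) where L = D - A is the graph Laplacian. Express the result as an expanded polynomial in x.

x^6 - 18x^5 + 122x^4 - 380x^3 + 523x^2 - 240x

Reading degrees in the order [1, 2, 3, 4, 5, 6] gives [1, 4, 3, 2, 4, 4]; set D = diag(1, 4, 3, 2, 4, 4) and form L = D - A. Computing det(xI - L) by cofactor expansion (or equivalently via sum-over-permutations) gives x^6 - 18x^5 + 122x^4 - 380x^3 + 523x^2 - 240x. The constant term is 0 because L is singular (the all-ones vector lies in its kernel). The largest eigenvalue, 5.3686, is at most the vertex count 6.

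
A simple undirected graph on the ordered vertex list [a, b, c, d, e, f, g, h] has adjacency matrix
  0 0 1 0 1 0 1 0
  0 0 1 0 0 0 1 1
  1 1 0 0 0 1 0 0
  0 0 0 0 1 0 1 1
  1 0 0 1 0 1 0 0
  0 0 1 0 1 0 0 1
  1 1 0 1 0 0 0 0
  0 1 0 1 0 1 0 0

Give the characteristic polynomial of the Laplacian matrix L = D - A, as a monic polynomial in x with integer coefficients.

Reading degrees in the order [a, b, c, d, e, f, g, h] gives [3, 3, 3, 3, 3, 3, 3, 3]; set D = diag(3, 3, 3, 3, 3, 3, 3, 3) and form L = D - A. The eigenvalues of L are [0, 2, 2, 2, 4, 4, 4, 6]; the characteristic polynomial is the product of (x - lambda_i), which multiplies out to x^8 - 24x^7 + 240x^6 - 1296x^5 + 4080x^4 - 7488x^3 + 7424x^2 - 3072x. Since p(0) = det(-L) = 0, x divides p(x). The largest eigenvalue, 6, is at most the vertex count 8.

x^8 - 24x^7 + 240x^6 - 1296x^5 + 4080x^4 - 7488x^3 + 7424x^2 - 3072x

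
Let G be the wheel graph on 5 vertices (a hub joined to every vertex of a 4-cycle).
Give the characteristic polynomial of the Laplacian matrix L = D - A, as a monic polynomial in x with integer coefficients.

The graph has 5 vertices and degree multiset [4, 3, 3, 3, 3]; D is the diagonal matrix of degrees and L = D - A. Computing det(xI - L) by cofactor expansion (or equivalently via sum-over-permutations) gives x^5 - 16x^4 + 94x^3 - 240x^2 + 225x. The coefficient of x^4 equals -trace(L) = -16, matching the sum of degrees. There is one zero in the spectrum, matching the 1 component.

x^5 - 16x^4 + 94x^3 - 240x^2 + 225x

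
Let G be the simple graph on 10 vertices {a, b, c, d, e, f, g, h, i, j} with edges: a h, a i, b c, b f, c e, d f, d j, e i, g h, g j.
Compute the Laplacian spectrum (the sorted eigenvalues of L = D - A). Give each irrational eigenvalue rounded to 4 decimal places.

[0, 0.3820, 0.3820, 1.3820, 1.3820, 2.6180, 2.6180, 3.6180, 3.6180, 4]

With the vertex order [a, b, c, d, e, f, g, h, i, j], the degrees are [2, 2, 2, 2, 2, 2, 2, 2, 2, 2], giving D = diag(2, 2, 2, 2, 2, 2, 2, 2, 2, 2) and L = D - A. Diagonalising L (or applying a numerical eigensolver to the 10x10 matrix) gives the spectrum above. The single zero eigenvalue shows the graph is connected.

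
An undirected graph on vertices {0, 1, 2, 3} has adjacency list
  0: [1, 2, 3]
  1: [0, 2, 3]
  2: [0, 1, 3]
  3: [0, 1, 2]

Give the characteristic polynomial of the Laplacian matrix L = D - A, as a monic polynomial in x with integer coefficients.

x^4 - 12x^3 + 48x^2 - 64x

Reading degrees in the order [0, 1, 2, 3] gives [3, 3, 3, 3]; set D = diag(3, 3, 3, 3) and form L = D - A. L has integer entries, so p(x) = det(xI - L) has integer coefficients. Expanding the determinant yields x^4 - 12x^3 + 48x^2 - 64x. The constant term is 0 because L is singular (the all-ones vector lies in its kernel). The largest eigenvalue, 4, is at most the vertex count 4.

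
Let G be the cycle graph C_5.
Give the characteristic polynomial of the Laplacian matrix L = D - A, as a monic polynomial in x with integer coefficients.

x^5 - 10x^4 + 35x^3 - 50x^2 + 25x

The graph has 5 vertices and degree multiset [2, 2, 2, 2, 2]; D is the diagonal matrix of degrees and L = D - A. L has integer entries, so p(x) = det(xI - L) has integer coefficients. Expanding the determinant yields x^5 - 10x^4 + 35x^3 - 50x^2 + 25x. Since p(0) = det(-L) = 0, x divides p(x). The eigenvalues sum to 10, which equals trace(L) = 2|E|. The largest eigenvalue, 3.6180, is at most the vertex count 5.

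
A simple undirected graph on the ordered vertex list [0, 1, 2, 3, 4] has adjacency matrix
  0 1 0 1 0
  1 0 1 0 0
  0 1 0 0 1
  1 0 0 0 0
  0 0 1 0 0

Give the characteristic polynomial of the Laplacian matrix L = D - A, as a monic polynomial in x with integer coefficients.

x^5 - 8x^4 + 21x^3 - 20x^2 + 5x

Reading degrees in the order [0, 1, 2, 3, 4] gives [2, 2, 2, 1, 1]; set D = diag(2, 2, 2, 1, 1) and form L = D - A. Computing det(xI - L) by cofactor expansion (or equivalently via sum-over-permutations) gives x^5 - 8x^4 + 21x^3 - 20x^2 + 5x. The coefficient of x^4 equals -trace(L) = -8, matching the sum of degrees.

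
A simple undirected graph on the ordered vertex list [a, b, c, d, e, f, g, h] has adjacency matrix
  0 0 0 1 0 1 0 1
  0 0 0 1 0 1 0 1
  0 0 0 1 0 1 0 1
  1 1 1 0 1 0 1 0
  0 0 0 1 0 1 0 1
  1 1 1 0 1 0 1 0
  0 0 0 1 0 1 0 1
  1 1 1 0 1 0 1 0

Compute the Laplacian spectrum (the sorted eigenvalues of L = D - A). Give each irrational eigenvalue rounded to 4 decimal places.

With the vertex order [a, b, c, d, e, f, g, h], the degrees are [3, 3, 3, 5, 3, 5, 3, 5], giving D = diag(3, 3, 3, 5, 3, 5, 3, 5) and L = D - A. Diagonalising L (or applying a numerical eigensolver to the 8x8 matrix) gives the spectrum above. The eigenvalues sum to 30, which equals trace(L) = 2|E|.

[0, 3, 3, 3, 3, 5, 5, 8]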